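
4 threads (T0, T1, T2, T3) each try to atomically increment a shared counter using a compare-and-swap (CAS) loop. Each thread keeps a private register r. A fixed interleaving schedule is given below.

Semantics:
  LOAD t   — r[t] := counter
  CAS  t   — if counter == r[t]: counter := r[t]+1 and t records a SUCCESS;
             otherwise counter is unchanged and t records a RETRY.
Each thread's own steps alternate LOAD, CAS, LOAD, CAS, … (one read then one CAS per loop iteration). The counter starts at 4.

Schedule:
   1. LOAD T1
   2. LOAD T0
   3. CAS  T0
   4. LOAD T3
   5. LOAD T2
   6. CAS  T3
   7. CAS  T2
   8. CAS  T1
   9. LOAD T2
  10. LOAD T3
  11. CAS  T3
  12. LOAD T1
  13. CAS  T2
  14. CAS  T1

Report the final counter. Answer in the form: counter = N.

T1 LOAD — after: cnt=4, r=4 — load
T0 LOAD — after: cnt=4, r=4 — load
T0 CAS — after: cnt=5, r=4 — ok
T3 LOAD — after: cnt=5, r=5 — load
T2 LOAD — after: cnt=5, r=5 — load
T3 CAS — after: cnt=6, r=5 — ok
T2 CAS — after: cnt=6, r=5 — retry
T1 CAS — after: cnt=6, r=4 — retry
T2 LOAD — after: cnt=6, r=6 — load
T3 LOAD — after: cnt=6, r=6 — load
T3 CAS — after: cnt=7, r=6 — ok
T1 LOAD — after: cnt=7, r=7 — load
T2 CAS — after: cnt=7, r=6 — retry
T1 CAS — after: cnt=8, r=7 — ok

counter = 8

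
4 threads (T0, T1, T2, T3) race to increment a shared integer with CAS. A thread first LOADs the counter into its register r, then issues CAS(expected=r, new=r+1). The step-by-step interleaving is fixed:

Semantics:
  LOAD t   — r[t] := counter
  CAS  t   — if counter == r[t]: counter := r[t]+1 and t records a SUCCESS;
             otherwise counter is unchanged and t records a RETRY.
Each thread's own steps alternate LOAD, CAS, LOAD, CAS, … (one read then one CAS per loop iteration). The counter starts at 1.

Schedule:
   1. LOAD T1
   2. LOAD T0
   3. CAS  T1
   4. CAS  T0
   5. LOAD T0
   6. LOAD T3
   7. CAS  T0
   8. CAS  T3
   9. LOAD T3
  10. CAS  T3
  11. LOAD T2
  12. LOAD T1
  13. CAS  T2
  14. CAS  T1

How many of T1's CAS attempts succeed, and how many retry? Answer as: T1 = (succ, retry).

T1 = (1, 1)

[1] T1.load  rd  (counter 1, T1.r 1)
[2] T0.load  rd  (counter 1, T0.r 1)
[3] T1.cas  hit  (counter 2, T1.r 1)
[4] T0.cas  miss  (counter 2, T0.r 1)
[5] T0.load  rd  (counter 2, T0.r 2)
[6] T3.load  rd  (counter 2, T3.r 2)
[7] T0.cas  hit  (counter 3, T0.r 2)
[8] T3.cas  miss  (counter 3, T3.r 2)
[9] T3.load  rd  (counter 3, T3.r 3)
[10] T3.cas  hit  (counter 4, T3.r 3)
[11] T2.load  rd  (counter 4, T2.r 4)
[12] T1.load  rd  (counter 4, T1.r 4)
[13] T2.cas  hit  (counter 5, T2.r 4)
[14] T1.cas  miss  (counter 5, T1.r 4)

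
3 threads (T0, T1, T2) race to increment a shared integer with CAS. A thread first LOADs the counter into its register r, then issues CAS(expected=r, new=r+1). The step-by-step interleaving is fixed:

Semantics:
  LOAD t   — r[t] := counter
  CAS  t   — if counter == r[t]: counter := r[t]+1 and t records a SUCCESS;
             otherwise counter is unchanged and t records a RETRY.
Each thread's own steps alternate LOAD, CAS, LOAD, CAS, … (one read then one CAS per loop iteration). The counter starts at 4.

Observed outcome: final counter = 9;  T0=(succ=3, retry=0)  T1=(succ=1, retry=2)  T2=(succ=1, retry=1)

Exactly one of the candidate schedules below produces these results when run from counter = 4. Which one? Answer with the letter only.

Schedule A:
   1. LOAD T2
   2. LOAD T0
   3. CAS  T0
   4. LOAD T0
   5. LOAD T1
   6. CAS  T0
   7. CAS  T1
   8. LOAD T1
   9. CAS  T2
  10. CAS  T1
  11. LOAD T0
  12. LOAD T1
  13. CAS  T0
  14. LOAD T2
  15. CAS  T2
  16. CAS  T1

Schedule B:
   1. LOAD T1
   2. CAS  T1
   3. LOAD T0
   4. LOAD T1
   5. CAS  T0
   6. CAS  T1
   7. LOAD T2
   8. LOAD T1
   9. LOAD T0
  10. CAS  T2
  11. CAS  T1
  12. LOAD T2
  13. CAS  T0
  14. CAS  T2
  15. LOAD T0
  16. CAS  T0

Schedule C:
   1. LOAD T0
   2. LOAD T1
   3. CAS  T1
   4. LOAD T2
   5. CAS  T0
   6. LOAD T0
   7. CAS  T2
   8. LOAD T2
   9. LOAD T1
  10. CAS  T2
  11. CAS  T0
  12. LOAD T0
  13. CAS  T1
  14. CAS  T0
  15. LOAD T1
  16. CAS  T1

A

Simulating candidate A:
T2 LOAD — after: cnt=4, r=4 — load
T0 LOAD — after: cnt=4, r=4 — load
T0 CAS — after: cnt=5, r=4 — ok
T0 LOAD — after: cnt=5, r=5 — load
T1 LOAD — after: cnt=5, r=5 — load
T0 CAS — after: cnt=6, r=5 — ok
T1 CAS — after: cnt=6, r=5 — retry
T1 LOAD — after: cnt=6, r=6 — load
T2 CAS — after: cnt=6, r=4 — retry
T1 CAS — after: cnt=7, r=6 — ok
T0 LOAD — after: cnt=7, r=7 — load
T1 LOAD — after: cnt=7, r=7 — load
T0 CAS — after: cnt=8, r=7 — ok
T2 LOAD — after: cnt=8, r=8 — load
T2 CAS — after: cnt=9, r=8 — ok
T1 CAS — after: cnt=9, r=7 — retry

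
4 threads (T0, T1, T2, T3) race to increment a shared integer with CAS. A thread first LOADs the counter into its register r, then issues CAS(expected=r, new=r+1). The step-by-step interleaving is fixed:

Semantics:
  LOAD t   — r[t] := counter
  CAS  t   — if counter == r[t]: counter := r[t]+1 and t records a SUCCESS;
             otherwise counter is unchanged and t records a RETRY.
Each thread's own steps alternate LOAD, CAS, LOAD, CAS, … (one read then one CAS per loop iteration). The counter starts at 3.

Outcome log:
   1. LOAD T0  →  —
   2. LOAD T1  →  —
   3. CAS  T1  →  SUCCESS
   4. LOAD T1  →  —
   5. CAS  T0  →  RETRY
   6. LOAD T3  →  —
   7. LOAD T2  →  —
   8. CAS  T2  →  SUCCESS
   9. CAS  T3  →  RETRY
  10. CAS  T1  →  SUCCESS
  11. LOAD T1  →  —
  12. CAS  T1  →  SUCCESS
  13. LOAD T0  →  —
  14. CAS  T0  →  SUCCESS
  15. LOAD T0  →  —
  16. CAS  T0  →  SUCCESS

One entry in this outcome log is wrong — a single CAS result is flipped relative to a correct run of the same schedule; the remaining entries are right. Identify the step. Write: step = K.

Correct run:
1. LOAD T0 → mem=3 r[T0]=3 [LOAD]
2. LOAD T1 → mem=3 r[T1]=3 [LOAD]
3. CAS T1 → mem=4 r[T1]=3 [OK]
4. LOAD T1 → mem=4 r[T1]=4 [LOAD]
5. CAS T0 → mem=4 r[T0]=3 [RETRY]
6. LOAD T3 → mem=4 r[T3]=4 [LOAD]
7. LOAD T2 → mem=4 r[T2]=4 [LOAD]
8. CAS T2 → mem=5 r[T2]=4 [OK]
9. CAS T3 → mem=5 r[T3]=4 [RETRY]
10. CAS T1 → mem=5 r[T1]=4 [RETRY]
11. LOAD T1 → mem=5 r[T1]=5 [LOAD]
12. CAS T1 → mem=6 r[T1]=5 [OK]
13. LOAD T0 → mem=6 r[T0]=6 [LOAD]
14. CAS T0 → mem=7 r[T0]=6 [OK]
15. LOAD T0 → mem=7 r[T0]=7 [LOAD]
16. CAS T0 → mem=8 r[T0]=7 [OK]
Mismatch at 10.

step = 10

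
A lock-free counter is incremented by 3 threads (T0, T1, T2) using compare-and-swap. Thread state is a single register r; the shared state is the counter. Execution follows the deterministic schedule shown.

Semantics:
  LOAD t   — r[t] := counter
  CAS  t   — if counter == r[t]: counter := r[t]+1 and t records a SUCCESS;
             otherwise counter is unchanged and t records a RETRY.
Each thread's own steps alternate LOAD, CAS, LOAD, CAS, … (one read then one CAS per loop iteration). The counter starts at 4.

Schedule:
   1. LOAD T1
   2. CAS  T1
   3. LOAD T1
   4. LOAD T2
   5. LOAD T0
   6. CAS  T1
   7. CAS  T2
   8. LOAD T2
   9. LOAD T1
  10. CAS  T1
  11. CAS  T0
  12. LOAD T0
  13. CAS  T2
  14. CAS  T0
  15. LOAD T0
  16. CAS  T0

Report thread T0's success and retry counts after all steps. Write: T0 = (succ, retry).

T0 = (2, 1)

[1] T1.load  rd  (counter 4, T1.r 4)
[2] T1.cas  hit  (counter 5, T1.r 4)
[3] T1.load  rd  (counter 5, T1.r 5)
[4] T2.load  rd  (counter 5, T2.r 5)
[5] T0.load  rd  (counter 5, T0.r 5)
[6] T1.cas  hit  (counter 6, T1.r 5)
[7] T2.cas  miss  (counter 6, T2.r 5)
[8] T2.load  rd  (counter 6, T2.r 6)
[9] T1.load  rd  (counter 6, T1.r 6)
[10] T1.cas  hit  (counter 7, T1.r 6)
[11] T0.cas  miss  (counter 7, T0.r 5)
[12] T0.load  rd  (counter 7, T0.r 7)
[13] T2.cas  miss  (counter 7, T2.r 6)
[14] T0.cas  hit  (counter 8, T0.r 7)
[15] T0.load  rd  (counter 8, T0.r 8)
[16] T0.cas  hit  (counter 9, T0.r 8)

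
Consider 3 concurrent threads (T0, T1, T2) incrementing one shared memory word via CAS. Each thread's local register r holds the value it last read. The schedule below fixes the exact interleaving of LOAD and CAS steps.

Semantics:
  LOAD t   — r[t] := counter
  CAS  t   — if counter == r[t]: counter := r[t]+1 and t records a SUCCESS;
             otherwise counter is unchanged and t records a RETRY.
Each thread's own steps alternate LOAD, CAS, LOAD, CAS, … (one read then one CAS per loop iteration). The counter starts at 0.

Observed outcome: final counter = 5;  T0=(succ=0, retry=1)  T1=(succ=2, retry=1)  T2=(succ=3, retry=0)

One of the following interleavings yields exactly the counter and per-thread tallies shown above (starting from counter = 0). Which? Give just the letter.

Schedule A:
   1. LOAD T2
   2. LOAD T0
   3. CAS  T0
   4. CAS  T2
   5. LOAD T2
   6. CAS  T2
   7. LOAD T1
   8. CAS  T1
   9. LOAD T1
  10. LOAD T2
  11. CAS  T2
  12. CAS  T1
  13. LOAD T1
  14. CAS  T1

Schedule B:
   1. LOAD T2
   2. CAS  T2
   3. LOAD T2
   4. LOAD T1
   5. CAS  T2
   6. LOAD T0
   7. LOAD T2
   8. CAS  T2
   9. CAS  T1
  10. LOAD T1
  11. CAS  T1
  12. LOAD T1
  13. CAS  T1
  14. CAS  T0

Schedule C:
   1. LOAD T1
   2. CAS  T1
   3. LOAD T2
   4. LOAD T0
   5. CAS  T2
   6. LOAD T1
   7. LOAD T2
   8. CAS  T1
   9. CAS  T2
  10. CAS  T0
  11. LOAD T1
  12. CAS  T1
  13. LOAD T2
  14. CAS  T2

Run B:
1. LOAD T2 → mem=0 r[T2]=0 [LOAD]
2. CAS T2 → mem=1 r[T2]=0 [OK]
3. LOAD T2 → mem=1 r[T2]=1 [LOAD]
4. LOAD T1 → mem=1 r[T1]=1 [LOAD]
5. CAS T2 → mem=2 r[T2]=1 [OK]
6. LOAD T0 → mem=2 r[T0]=2 [LOAD]
7. LOAD T2 → mem=2 r[T2]=2 [LOAD]
8. CAS T2 → mem=3 r[T2]=2 [OK]
9. CAS T1 → mem=3 r[T1]=1 [RETRY]
10. LOAD T1 → mem=3 r[T1]=3 [LOAD]
11. CAS T1 → mem=4 r[T1]=3 [OK]
12. LOAD T1 → mem=4 r[T1]=4 [LOAD]
13. CAS T1 → mem=5 r[T1]=4 [OK]
14. CAS T0 → mem=5 r[T0]=2 [RETRY]

B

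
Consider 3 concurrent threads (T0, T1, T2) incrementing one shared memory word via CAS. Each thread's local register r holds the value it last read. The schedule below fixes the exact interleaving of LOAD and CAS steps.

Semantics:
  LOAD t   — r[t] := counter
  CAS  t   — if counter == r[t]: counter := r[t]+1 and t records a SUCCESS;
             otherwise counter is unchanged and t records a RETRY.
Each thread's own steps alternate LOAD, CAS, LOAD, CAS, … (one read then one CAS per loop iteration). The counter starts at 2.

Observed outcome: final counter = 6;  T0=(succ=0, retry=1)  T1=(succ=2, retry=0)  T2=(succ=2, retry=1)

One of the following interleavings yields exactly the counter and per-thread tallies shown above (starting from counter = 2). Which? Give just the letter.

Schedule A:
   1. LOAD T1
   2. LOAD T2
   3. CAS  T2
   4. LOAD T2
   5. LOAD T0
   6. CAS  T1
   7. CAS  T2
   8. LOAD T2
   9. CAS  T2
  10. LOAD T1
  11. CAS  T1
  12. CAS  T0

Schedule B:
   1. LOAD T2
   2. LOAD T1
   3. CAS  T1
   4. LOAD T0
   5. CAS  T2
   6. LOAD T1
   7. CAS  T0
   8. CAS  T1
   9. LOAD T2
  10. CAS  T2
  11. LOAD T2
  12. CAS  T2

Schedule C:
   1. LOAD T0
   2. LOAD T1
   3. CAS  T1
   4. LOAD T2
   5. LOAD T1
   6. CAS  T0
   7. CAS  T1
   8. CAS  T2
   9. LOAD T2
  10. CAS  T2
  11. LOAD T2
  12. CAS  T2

Run C:
#1 T0 reads 2
#2 T1 reads 2
#3 T1 CAS(2→3) writes; counter now 3
#4 T2 reads 3
#5 T1 reads 3
#6 T0 CAS(2→3) fails; counter now 3
#7 T1 CAS(3→4) writes; counter now 4
#8 T2 CAS(3→4) fails; counter now 4
#9 T2 reads 4
#10 T2 CAS(4→5) writes; counter now 5
#11 T2 reads 5
#12 T2 CAS(5→6) writes; counter now 6

C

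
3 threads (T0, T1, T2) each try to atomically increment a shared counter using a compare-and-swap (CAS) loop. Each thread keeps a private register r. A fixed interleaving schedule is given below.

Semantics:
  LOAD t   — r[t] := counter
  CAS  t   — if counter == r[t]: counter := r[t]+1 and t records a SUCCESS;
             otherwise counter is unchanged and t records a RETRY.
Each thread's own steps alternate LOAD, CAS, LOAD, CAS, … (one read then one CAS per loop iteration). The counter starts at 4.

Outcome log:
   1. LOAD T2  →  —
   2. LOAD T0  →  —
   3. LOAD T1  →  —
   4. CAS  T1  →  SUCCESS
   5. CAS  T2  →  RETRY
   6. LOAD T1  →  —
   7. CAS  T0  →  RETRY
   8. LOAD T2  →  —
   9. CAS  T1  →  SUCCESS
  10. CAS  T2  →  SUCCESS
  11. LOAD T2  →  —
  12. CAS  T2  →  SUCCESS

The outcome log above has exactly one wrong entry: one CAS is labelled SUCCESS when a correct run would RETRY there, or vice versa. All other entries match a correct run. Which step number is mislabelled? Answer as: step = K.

step = 10

Correct run:
step 1: T2 LOAD ⇒ load; ctr=4 reg=4
step 2: T0 LOAD ⇒ load; ctr=4 reg=4
step 3: T1 LOAD ⇒ load; ctr=4 reg=4
step 4: T1 CAS ⇒ ok; ctr=5 reg=4
step 5: T2 CAS ⇒ retry; ctr=5 reg=4
step 6: T1 LOAD ⇒ load; ctr=5 reg=5
step 7: T0 CAS ⇒ retry; ctr=5 reg=4
step 8: T2 LOAD ⇒ load; ctr=5 reg=5
step 9: T1 CAS ⇒ ok; ctr=6 reg=5
step 10: T2 CAS ⇒ retry; ctr=6 reg=5
step 11: T2 LOAD ⇒ load; ctr=6 reg=6
step 12: T2 CAS ⇒ ok; ctr=7 reg=6
Log disagrees first at step 10.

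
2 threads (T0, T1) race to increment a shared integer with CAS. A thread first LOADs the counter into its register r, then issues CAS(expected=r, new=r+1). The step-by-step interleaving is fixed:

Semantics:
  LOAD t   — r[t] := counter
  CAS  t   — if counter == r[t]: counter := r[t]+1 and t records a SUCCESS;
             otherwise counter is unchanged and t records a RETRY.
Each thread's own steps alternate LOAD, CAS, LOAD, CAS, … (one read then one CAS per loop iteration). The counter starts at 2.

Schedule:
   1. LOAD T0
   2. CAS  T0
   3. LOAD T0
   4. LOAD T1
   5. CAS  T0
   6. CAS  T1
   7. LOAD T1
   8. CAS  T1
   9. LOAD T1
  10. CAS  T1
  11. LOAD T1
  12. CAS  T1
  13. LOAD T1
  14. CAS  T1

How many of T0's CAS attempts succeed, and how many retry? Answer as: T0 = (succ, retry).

T0 = (2, 0)

T0 LOAD — after: cnt=2, r=2 — load
T0 CAS — after: cnt=3, r=2 — ok
T0 LOAD — after: cnt=3, r=3 — load
T1 LOAD — after: cnt=3, r=3 — load
T0 CAS — after: cnt=4, r=3 — ok
T1 CAS — after: cnt=4, r=3 — retry
T1 LOAD — after: cnt=4, r=4 — load
T1 CAS — after: cnt=5, r=4 — ok
T1 LOAD — after: cnt=5, r=5 — load
T1 CAS — after: cnt=6, r=5 — ok
T1 LOAD — after: cnt=6, r=6 — load
T1 CAS — after: cnt=7, r=6 — ok
T1 LOAD — after: cnt=7, r=7 — load
T1 CAS — after: cnt=8, r=7 — ok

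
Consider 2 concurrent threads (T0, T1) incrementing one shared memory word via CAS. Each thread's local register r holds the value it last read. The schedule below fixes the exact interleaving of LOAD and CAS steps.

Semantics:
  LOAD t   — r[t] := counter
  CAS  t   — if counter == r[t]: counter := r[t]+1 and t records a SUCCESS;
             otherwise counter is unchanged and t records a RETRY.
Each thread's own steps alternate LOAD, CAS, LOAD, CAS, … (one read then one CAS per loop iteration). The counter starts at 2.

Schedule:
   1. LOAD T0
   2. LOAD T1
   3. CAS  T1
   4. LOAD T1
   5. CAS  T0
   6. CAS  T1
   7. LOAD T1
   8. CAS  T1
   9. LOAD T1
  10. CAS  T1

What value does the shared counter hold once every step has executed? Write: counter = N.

counter = 6

#1 T0 reads 2
#2 T1 reads 2
#3 T1 CAS(2→3) writes; counter now 3
#4 T1 reads 3
#5 T0 CAS(2→3) fails; counter now 3
#6 T1 CAS(3→4) writes; counter now 4
#7 T1 reads 4
#8 T1 CAS(4→5) writes; counter now 5
#9 T1 reads 5
#10 T1 CAS(5→6) writes; counter now 6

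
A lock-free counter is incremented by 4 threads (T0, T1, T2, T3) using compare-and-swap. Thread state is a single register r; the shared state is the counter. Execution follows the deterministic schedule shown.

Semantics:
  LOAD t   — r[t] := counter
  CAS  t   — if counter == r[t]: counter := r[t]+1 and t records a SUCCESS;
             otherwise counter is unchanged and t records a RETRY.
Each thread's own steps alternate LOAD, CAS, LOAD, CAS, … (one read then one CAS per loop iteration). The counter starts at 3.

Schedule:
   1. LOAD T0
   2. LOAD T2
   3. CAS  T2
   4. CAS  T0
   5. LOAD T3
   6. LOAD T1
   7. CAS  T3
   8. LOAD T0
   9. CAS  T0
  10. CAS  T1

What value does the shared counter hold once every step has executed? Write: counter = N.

#1 T0 reads 3
#2 T2 reads 3
#3 T2 CAS(3→4) writes; counter now 4
#4 T0 CAS(3→4) fails; counter now 4
#5 T3 reads 4
#6 T1 reads 4
#7 T3 CAS(4→5) writes; counter now 5
#8 T0 reads 5
#9 T0 CAS(5→6) writes; counter now 6
#10 T1 CAS(4→5) fails; counter now 6

counter = 6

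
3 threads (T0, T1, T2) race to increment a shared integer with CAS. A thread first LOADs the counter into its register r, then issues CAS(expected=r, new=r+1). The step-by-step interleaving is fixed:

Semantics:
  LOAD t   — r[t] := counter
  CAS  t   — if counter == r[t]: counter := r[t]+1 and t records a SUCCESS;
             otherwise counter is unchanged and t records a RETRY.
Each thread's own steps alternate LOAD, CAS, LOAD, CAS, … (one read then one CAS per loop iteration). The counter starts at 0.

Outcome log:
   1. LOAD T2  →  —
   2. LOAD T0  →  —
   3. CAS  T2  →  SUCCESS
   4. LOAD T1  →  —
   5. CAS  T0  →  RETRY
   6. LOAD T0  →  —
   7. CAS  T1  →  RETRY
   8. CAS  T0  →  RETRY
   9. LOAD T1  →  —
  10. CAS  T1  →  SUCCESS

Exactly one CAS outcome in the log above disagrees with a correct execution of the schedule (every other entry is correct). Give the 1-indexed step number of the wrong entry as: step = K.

Re-executing:
[1] T2.load  rd  (counter 0, T2.r 0)
[2] T0.load  rd  (counter 0, T0.r 0)
[3] T2.cas  hit  (counter 1, T2.r 0)
[4] T1.load  rd  (counter 1, T1.r 1)
[5] T0.cas  miss  (counter 1, T0.r 0)
[6] T0.load  rd  (counter 1, T0.r 1)
[7] T1.cas  hit  (counter 2, T1.r 1)
[8] T0.cas  miss  (counter 2, T0.r 1)
[9] T1.load  rd  (counter 2, T1.r 2)
[10] T1.cas  hit  (counter 3, T1.r 2)
Flip is step 7.

step = 7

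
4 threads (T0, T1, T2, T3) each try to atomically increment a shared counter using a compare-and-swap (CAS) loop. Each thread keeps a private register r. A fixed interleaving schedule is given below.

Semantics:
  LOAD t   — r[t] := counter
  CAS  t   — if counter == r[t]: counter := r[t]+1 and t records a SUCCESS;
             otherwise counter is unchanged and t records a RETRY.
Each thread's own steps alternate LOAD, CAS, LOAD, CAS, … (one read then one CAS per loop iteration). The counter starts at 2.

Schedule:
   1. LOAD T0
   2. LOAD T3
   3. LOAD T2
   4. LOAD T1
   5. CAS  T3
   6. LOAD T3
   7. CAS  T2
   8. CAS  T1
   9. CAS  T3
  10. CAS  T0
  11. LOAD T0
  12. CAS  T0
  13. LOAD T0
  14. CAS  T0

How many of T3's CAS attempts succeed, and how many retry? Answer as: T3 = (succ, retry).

1. LOAD T0 → mem=2 r[T0]=2 [LOAD]
2. LOAD T3 → mem=2 r[T3]=2 [LOAD]
3. LOAD T2 → mem=2 r[T2]=2 [LOAD]
4. LOAD T1 → mem=2 r[T1]=2 [LOAD]
5. CAS T3 → mem=3 r[T3]=2 [OK]
6. LOAD T3 → mem=3 r[T3]=3 [LOAD]
7. CAS T2 → mem=3 r[T2]=2 [RETRY]
8. CAS T1 → mem=3 r[T1]=2 [RETRY]
9. CAS T3 → mem=4 r[T3]=3 [OK]
10. CAS T0 → mem=4 r[T0]=2 [RETRY]
11. LOAD T0 → mem=4 r[T0]=4 [LOAD]
12. CAS T0 → mem=5 r[T0]=4 [OK]
13. LOAD T0 → mem=5 r[T0]=5 [LOAD]
14. CAS T0 → mem=6 r[T0]=5 [OK]

T3 = (2, 0)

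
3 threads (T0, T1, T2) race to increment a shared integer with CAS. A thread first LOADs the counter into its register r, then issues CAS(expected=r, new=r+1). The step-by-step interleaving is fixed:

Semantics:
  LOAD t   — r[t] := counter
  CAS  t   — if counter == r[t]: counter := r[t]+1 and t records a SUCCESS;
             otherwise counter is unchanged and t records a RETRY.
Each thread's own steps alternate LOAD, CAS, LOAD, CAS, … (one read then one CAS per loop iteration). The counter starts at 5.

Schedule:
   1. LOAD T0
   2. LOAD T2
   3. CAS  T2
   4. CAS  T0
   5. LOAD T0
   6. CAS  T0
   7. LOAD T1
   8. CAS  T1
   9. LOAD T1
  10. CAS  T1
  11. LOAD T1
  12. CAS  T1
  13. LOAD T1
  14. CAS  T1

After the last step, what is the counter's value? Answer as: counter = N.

counter = 11

#1 T0 reads 5
#2 T2 reads 5
#3 T2 CAS(5→6) writes; counter now 6
#4 T0 CAS(5→6) fails; counter now 6
#5 T0 reads 6
#6 T0 CAS(6→7) writes; counter now 7
#7 T1 reads 7
#8 T1 CAS(7→8) writes; counter now 8
#9 T1 reads 8
#10 T1 CAS(8→9) writes; counter now 9
#11 T1 reads 9
#12 T1 CAS(9→10) writes; counter now 10
#13 T1 reads 10
#14 T1 CAS(10→11) writes; counter now 11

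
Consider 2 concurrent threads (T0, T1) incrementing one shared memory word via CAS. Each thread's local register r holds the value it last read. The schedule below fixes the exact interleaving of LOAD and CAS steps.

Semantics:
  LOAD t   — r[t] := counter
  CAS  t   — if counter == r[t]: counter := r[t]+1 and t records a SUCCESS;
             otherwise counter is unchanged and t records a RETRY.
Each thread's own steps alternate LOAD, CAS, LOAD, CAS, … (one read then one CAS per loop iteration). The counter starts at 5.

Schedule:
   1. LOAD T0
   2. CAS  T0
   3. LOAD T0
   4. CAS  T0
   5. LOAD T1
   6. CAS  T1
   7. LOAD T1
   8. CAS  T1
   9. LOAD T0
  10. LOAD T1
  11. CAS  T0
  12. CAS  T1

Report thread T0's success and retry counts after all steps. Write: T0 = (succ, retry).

   1) LOAD T0:  M=5  r_T0=5
   2) CAS  T0:  M=6  r_T0=5 ✓
   3) LOAD T0:  M=6  r_T0=6
   4) CAS  T0:  M=7  r_T0=6 ✓
   5) LOAD T1:  M=7  r_T1=7
   6) CAS  T1:  M=8  r_T1=7 ✓
   7) LOAD T1:  M=8  r_T1=8
   8) CAS  T1:  M=9  r_T1=8 ✓
   9) LOAD T0:  M=9  r_T0=9
  10) LOAD T1:  M=9  r_T1=9
  11) CAS  T0:  M=10  r_T0=9 ✓
  12) CAS  T1:  M=10  r_T1=9 ✗

T0 = (3, 0)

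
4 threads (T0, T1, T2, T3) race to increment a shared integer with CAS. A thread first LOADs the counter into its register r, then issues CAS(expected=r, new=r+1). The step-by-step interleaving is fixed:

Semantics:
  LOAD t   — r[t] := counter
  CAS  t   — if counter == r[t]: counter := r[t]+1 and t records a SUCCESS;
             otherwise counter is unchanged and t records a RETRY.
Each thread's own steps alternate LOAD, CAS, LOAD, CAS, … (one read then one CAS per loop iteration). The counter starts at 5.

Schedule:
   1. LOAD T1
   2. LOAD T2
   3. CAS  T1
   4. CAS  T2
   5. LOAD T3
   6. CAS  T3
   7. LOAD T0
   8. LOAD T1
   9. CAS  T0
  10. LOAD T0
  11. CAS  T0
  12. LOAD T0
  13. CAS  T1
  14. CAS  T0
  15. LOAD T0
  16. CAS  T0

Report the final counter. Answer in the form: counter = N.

counter = 11

   1) LOAD T1:  M=5  r_T1=5
   2) LOAD T2:  M=5  r_T2=5
   3) CAS  T1:  M=6  r_T1=5 ✓
   4) CAS  T2:  M=6  r_T2=5 ✗
   5) LOAD T3:  M=6  r_T3=6
   6) CAS  T3:  M=7  r_T3=6 ✓
   7) LOAD T0:  M=7  r_T0=7
   8) LOAD T1:  M=7  r_T1=7
   9) CAS  T0:  M=8  r_T0=7 ✓
  10) LOAD T0:  M=8  r_T0=8
  11) CAS  T0:  M=9  r_T0=8 ✓
  12) LOAD T0:  M=9  r_T0=9
  13) CAS  T1:  M=9  r_T1=7 ✗
  14) CAS  T0:  M=10  r_T0=9 ✓
  15) LOAD T0:  M=10  r_T0=10
  16) CAS  T0:  M=11  r_T0=10 ✓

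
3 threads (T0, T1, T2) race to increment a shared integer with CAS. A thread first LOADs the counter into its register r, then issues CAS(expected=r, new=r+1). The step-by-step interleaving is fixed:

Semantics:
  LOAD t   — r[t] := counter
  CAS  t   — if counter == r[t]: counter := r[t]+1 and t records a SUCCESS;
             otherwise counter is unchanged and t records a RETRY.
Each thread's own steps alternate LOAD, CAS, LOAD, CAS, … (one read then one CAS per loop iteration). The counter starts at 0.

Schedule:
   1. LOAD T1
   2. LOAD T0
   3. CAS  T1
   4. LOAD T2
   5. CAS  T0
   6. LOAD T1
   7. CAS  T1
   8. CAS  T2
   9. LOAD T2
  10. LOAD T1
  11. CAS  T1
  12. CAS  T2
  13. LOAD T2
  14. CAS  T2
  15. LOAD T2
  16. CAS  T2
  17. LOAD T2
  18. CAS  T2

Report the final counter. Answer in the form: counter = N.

counter = 6

#1 T1 reads 0
#2 T0 reads 0
#3 T1 CAS(0→1) writes; counter now 1
#4 T2 reads 1
#5 T0 CAS(0→1) fails; counter now 1
#6 T1 reads 1
#7 T1 CAS(1→2) writes; counter now 2
#8 T2 CAS(1→2) fails; counter now 2
#9 T2 reads 2
#10 T1 reads 2
#11 T1 CAS(2→3) writes; counter now 3
#12 T2 CAS(2→3) fails; counter now 3
#13 T2 reads 3
#14 T2 CAS(3→4) writes; counter now 4
#15 T2 reads 4
#16 T2 CAS(4→5) writes; counter now 5
#17 T2 reads 5
#18 T2 CAS(5→6) writes; counter now 6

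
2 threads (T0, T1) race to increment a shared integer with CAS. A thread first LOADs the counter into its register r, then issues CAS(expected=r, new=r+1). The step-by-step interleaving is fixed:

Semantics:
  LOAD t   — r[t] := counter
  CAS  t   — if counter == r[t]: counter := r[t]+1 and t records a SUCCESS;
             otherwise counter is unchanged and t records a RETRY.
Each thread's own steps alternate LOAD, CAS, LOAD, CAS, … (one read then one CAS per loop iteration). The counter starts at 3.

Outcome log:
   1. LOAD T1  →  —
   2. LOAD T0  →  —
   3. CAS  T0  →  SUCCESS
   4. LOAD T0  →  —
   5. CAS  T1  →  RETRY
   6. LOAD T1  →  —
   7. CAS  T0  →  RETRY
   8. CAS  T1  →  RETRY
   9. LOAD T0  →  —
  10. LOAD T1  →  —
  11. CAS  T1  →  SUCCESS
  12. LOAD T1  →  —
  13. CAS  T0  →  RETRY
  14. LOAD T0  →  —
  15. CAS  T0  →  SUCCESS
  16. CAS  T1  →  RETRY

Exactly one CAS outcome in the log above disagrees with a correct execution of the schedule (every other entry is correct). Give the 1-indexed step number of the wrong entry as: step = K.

step = 7

Re-executing:
   1) LOAD T1:  M=3  r_T1=3
   2) LOAD T0:  M=3  r_T0=3
   3) CAS  T0:  M=4  r_T0=3 ✓
   4) LOAD T0:  M=4  r_T0=4
   5) CAS  T1:  M=4  r_T1=3 ✗
   6) LOAD T1:  M=4  r_T1=4
   7) CAS  T0:  M=5  r_T0=4 ✓
   8) CAS  T1:  M=5  r_T1=4 ✗
   9) LOAD T0:  M=5  r_T0=5
  10) LOAD T1:  M=5  r_T1=5
  11) CAS  T1:  M=6  r_T1=5 ✓
  12) LOAD T1:  M=6  r_T1=6
  13) CAS  T0:  M=6  r_T0=5 ✗
  14) LOAD T0:  M=6  r_T0=6
  15) CAS  T0:  M=7  r_T0=6 ✓
  16) CAS  T1:  M=7  r_T1=6 ✗
Log disagrees first at step 7.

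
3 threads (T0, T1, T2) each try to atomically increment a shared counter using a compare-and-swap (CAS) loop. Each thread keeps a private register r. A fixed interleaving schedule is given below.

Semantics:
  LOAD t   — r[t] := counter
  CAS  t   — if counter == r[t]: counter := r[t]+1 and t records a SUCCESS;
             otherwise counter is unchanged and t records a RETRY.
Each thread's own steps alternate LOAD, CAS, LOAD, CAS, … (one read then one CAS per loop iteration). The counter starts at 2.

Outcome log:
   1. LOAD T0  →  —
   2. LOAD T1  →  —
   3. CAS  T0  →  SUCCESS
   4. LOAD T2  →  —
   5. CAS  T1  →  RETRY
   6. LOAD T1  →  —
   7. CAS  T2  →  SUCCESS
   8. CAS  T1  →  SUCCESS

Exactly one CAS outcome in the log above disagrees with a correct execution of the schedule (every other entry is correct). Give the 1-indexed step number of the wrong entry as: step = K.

step = 8

Re-executing:
T0 LOAD — after: cnt=2, r=2 — load
T1 LOAD — after: cnt=2, r=2 — load
T0 CAS — after: cnt=3, r=2 — ok
T2 LOAD — after: cnt=3, r=3 — load
T1 CAS — after: cnt=3, r=2 — retry
T1 LOAD — after: cnt=3, r=3 — load
T2 CAS — after: cnt=4, r=3 — ok
T1 CAS — after: cnt=4, r=3 — retry
Flip is step 8.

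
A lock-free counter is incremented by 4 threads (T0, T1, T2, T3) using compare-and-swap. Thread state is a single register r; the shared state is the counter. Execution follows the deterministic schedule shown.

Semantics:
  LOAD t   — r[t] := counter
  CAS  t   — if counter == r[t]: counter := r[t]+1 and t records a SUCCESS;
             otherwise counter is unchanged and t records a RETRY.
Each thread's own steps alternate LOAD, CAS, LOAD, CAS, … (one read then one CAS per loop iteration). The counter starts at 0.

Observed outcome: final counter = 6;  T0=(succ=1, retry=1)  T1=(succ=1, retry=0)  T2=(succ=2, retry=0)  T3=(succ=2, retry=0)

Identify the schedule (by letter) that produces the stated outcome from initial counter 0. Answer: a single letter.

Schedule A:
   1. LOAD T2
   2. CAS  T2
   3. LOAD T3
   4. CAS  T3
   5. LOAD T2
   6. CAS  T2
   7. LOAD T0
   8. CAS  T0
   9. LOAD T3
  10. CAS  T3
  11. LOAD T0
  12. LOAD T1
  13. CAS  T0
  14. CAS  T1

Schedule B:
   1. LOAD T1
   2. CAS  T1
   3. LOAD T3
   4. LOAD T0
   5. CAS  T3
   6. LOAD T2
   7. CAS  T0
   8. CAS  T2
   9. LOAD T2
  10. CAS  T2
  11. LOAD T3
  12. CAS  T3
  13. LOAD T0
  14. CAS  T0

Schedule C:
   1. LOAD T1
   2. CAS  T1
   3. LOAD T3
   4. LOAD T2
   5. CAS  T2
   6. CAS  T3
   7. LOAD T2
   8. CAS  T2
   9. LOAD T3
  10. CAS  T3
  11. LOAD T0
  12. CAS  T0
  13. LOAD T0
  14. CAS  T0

Tracing schedule B:
step 1: T1 LOAD ⇒ load; ctr=0 reg=0
step 2: T1 CAS ⇒ ok; ctr=1 reg=0
step 3: T3 LOAD ⇒ load; ctr=1 reg=1
step 4: T0 LOAD ⇒ load; ctr=1 reg=1
step 5: T3 CAS ⇒ ok; ctr=2 reg=1
step 6: T2 LOAD ⇒ load; ctr=2 reg=2
step 7: T0 CAS ⇒ retry; ctr=2 reg=1
step 8: T2 CAS ⇒ ok; ctr=3 reg=2
step 9: T2 LOAD ⇒ load; ctr=3 reg=3
step 10: T2 CAS ⇒ ok; ctr=4 reg=3
step 11: T3 LOAD ⇒ load; ctr=4 reg=4
step 12: T3 CAS ⇒ ok; ctr=5 reg=4
step 13: T0 LOAD ⇒ load; ctr=5 reg=5
step 14: T0 CAS ⇒ ok; ctr=6 reg=5

B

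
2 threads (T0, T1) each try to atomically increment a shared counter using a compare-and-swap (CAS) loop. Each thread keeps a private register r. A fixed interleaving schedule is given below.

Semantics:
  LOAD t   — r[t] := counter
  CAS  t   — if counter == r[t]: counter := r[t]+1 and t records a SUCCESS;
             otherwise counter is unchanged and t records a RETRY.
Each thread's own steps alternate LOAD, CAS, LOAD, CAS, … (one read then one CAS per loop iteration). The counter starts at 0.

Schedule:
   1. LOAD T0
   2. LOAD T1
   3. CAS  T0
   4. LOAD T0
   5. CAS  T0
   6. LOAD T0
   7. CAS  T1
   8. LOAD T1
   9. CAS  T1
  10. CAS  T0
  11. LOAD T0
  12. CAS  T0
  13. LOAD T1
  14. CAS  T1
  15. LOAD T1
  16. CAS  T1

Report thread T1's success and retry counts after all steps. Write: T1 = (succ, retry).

T0 LOAD — after: cnt=0, r=0 — load
T1 LOAD — after: cnt=0, r=0 — load
T0 CAS — after: cnt=1, r=0 — ok
T0 LOAD — after: cnt=1, r=1 — load
T0 CAS — after: cnt=2, r=1 — ok
T0 LOAD — after: cnt=2, r=2 — load
T1 CAS — after: cnt=2, r=0 — retry
T1 LOAD — after: cnt=2, r=2 — load
T1 CAS — after: cnt=3, r=2 — ok
T0 CAS — after: cnt=3, r=2 — retry
T0 LOAD — after: cnt=3, r=3 — load
T0 CAS — after: cnt=4, r=3 — ok
T1 LOAD — after: cnt=4, r=4 — load
T1 CAS — after: cnt=5, r=4 — ok
T1 LOAD — after: cnt=5, r=5 — load
T1 CAS — after: cnt=6, r=5 — ok

T1 = (3, 1)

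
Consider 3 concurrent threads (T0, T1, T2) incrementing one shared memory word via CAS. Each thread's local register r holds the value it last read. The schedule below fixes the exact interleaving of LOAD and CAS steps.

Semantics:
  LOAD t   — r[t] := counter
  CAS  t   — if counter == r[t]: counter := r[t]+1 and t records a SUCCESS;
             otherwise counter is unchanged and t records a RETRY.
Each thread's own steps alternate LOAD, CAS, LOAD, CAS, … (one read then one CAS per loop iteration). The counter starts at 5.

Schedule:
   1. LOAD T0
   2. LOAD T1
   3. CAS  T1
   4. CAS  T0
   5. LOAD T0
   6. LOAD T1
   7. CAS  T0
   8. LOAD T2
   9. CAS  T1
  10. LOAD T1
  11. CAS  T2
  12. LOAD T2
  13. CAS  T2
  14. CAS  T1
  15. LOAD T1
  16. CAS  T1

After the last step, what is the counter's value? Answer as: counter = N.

counter = 10

1. LOAD T0 → mem=5 r[T0]=5 [LOAD]
2. LOAD T1 → mem=5 r[T1]=5 [LOAD]
3. CAS T1 → mem=6 r[T1]=5 [OK]
4. CAS T0 → mem=6 r[T0]=5 [RETRY]
5. LOAD T0 → mem=6 r[T0]=6 [LOAD]
6. LOAD T1 → mem=6 r[T1]=6 [LOAD]
7. CAS T0 → mem=7 r[T0]=6 [OK]
8. LOAD T2 → mem=7 r[T2]=7 [LOAD]
9. CAS T1 → mem=7 r[T1]=6 [RETRY]
10. LOAD T1 → mem=7 r[T1]=7 [LOAD]
11. CAS T2 → mem=8 r[T2]=7 [OK]
12. LOAD T2 → mem=8 r[T2]=8 [LOAD]
13. CAS T2 → mem=9 r[T2]=8 [OK]
14. CAS T1 → mem=9 r[T1]=7 [RETRY]
15. LOAD T1 → mem=9 r[T1]=9 [LOAD]
16. CAS T1 → mem=10 r[T1]=9 [OK]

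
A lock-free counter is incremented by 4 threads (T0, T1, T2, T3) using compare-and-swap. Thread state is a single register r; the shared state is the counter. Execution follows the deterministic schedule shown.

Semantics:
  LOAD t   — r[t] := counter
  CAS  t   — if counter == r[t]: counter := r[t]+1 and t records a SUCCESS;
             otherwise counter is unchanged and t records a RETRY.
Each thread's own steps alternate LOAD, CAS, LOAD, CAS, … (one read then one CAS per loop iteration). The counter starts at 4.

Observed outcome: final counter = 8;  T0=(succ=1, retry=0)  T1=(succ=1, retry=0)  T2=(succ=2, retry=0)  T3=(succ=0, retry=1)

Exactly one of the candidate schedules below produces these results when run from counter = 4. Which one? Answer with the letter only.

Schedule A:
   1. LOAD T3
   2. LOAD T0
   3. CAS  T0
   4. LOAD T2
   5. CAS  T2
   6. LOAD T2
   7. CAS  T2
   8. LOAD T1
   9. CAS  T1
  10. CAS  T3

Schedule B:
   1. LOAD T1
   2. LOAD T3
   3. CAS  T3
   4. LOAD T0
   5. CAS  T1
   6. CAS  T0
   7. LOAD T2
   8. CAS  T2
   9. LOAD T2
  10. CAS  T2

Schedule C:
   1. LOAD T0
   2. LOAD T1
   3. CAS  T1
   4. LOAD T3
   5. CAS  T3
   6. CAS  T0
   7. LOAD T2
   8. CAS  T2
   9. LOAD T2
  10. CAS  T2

A

Tracing schedule A:
1. LOAD T3 → mem=4 r[T3]=4 [LOAD]
2. LOAD T0 → mem=4 r[T0]=4 [LOAD]
3. CAS T0 → mem=5 r[T0]=4 [OK]
4. LOAD T2 → mem=5 r[T2]=5 [LOAD]
5. CAS T2 → mem=6 r[T2]=5 [OK]
6. LOAD T2 → mem=6 r[T2]=6 [LOAD]
7. CAS T2 → mem=7 r[T2]=6 [OK]
8. LOAD T1 → mem=7 r[T1]=7 [LOAD]
9. CAS T1 → mem=8 r[T1]=7 [OK]
10. CAS T3 → mem=8 r[T3]=4 [RETRY]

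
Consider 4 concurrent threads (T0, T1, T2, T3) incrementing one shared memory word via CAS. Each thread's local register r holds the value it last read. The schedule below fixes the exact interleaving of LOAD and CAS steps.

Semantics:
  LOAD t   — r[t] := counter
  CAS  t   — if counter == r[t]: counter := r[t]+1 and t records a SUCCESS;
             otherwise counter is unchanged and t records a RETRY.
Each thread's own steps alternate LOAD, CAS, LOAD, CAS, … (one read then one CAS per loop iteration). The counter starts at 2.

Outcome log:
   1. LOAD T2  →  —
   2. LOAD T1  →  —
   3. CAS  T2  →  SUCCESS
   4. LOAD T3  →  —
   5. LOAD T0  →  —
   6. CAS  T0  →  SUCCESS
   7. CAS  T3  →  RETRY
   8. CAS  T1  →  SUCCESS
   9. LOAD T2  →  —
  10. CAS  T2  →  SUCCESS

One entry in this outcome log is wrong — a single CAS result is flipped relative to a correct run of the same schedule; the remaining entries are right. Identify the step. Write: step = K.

Reference trace:
step 1: T2 LOAD ⇒ load; ctr=2 reg=2
step 2: T1 LOAD ⇒ load; ctr=2 reg=2
step 3: T2 CAS ⇒ ok; ctr=3 reg=2
step 4: T3 LOAD ⇒ load; ctr=3 reg=3
step 5: T0 LOAD ⇒ load; ctr=3 reg=3
step 6: T0 CAS ⇒ ok; ctr=4 reg=3
step 7: T3 CAS ⇒ retry; ctr=4 reg=3
step 8: T1 CAS ⇒ retry; ctr=4 reg=2
step 9: T2 LOAD ⇒ load; ctr=4 reg=4
step 10: T2 CAS ⇒ ok; ctr=5 reg=4
Log disagrees first at step 8.

step = 8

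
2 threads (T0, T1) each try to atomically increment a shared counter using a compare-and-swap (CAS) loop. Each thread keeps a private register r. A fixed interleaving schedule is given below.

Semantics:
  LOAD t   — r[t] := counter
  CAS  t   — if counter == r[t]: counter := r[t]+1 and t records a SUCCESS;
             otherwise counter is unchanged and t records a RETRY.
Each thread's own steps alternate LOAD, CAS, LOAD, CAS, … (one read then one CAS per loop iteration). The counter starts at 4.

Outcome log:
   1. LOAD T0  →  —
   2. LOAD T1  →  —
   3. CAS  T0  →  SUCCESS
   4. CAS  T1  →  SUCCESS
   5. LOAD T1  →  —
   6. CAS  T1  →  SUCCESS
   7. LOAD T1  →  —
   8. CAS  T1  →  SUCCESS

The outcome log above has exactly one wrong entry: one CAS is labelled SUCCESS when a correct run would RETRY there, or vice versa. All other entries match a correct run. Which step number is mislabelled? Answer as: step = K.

step = 4

Re-executing:
step 1: T0 LOAD ⇒ load; ctr=4 reg=4
step 2: T1 LOAD ⇒ load; ctr=4 reg=4
step 3: T0 CAS ⇒ ok; ctr=5 reg=4
step 4: T1 CAS ⇒ retry; ctr=5 reg=4
step 5: T1 LOAD ⇒ load; ctr=5 reg=5
step 6: T1 CAS ⇒ ok; ctr=6 reg=5
step 7: T1 LOAD ⇒ load; ctr=6 reg=6
step 8: T1 CAS ⇒ ok; ctr=7 reg=6
Mismatch at 4.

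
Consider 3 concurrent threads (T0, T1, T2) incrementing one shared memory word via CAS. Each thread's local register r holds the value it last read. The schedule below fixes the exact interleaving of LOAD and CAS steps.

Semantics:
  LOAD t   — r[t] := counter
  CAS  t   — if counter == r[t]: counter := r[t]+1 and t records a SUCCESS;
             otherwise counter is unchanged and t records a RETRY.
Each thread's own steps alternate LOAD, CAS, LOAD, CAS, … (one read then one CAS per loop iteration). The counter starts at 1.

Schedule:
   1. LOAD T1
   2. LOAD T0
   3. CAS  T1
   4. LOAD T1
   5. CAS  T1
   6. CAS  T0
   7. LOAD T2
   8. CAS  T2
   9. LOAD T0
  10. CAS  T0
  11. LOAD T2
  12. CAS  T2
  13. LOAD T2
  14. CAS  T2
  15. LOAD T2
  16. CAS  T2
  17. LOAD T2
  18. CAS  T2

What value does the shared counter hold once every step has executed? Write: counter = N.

counter = 9

step 1: T1 LOAD ⇒ load; ctr=1 reg=1
step 2: T0 LOAD ⇒ load; ctr=1 reg=1
step 3: T1 CAS ⇒ ok; ctr=2 reg=1
step 4: T1 LOAD ⇒ load; ctr=2 reg=2
step 5: T1 CAS ⇒ ok; ctr=3 reg=2
step 6: T0 CAS ⇒ retry; ctr=3 reg=1
step 7: T2 LOAD ⇒ load; ctr=3 reg=3
step 8: T2 CAS ⇒ ok; ctr=4 reg=3
step 9: T0 LOAD ⇒ load; ctr=4 reg=4
step 10: T0 CAS ⇒ ok; ctr=5 reg=4
step 11: T2 LOAD ⇒ load; ctr=5 reg=5
step 12: T2 CAS ⇒ ok; ctr=6 reg=5
step 13: T2 LOAD ⇒ load; ctr=6 reg=6
step 14: T2 CAS ⇒ ok; ctr=7 reg=6
step 15: T2 LOAD ⇒ load; ctr=7 reg=7
step 16: T2 CAS ⇒ ok; ctr=8 reg=7
step 17: T2 LOAD ⇒ load; ctr=8 reg=8
step 18: T2 CAS ⇒ ok; ctr=9 reg=8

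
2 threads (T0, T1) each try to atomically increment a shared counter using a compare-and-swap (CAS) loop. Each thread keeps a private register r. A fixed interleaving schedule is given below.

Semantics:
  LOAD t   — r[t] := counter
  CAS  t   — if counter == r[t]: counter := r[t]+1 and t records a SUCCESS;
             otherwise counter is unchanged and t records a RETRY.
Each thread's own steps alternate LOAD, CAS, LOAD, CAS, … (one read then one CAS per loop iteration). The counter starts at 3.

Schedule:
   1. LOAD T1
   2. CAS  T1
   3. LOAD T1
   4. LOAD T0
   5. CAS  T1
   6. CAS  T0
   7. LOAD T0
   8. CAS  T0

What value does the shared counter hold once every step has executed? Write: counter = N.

step 1: T1 LOAD ⇒ load; ctr=3 reg=3
step 2: T1 CAS ⇒ ok; ctr=4 reg=3
step 3: T1 LOAD ⇒ load; ctr=4 reg=4
step 4: T0 LOAD ⇒ load; ctr=4 reg=4
step 5: T1 CAS ⇒ ok; ctr=5 reg=4
step 6: T0 CAS ⇒ retry; ctr=5 reg=4
step 7: T0 LOAD ⇒ load; ctr=5 reg=5
step 8: T0 CAS ⇒ ok; ctr=6 reg=5

counter = 6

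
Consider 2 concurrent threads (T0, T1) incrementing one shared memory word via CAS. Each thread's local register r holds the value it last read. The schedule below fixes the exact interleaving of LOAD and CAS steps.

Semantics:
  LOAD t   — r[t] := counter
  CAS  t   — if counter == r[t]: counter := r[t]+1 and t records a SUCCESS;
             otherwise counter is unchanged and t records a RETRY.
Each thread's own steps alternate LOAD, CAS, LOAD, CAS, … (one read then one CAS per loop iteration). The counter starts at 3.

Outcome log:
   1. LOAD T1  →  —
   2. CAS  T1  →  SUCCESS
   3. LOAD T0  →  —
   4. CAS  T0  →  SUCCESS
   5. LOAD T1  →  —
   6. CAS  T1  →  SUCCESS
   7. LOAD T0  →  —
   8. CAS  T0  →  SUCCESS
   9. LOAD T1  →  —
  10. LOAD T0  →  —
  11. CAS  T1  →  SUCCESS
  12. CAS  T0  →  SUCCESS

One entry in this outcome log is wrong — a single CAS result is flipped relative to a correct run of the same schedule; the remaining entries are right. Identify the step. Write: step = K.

step = 12

Correct run:
#1 T1 reads 3
#2 T1 CAS(3→4) writes; counter now 4
#3 T0 reads 4
#4 T0 CAS(4→5) writes; counter now 5
#5 T1 reads 5
#6 T1 CAS(5→6) writes; counter now 6
#7 T0 reads 6
#8 T0 CAS(6→7) writes; counter now 7
#9 T1 reads 7
#10 T0 reads 7
#11 T1 CAS(7→8) writes; counter now 8
#12 T0 CAS(7→8) fails; counter now 8
Flip is step 12.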